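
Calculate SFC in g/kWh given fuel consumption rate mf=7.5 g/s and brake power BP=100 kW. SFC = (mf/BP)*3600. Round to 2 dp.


SFC = (mf / BP) * 3600
Rate = 7.5 / 100 = 0.075000 g/(s*kW)
SFC = 0.075000 * 3600 = 270.00 g/kWh


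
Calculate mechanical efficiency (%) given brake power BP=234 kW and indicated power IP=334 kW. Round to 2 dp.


eta_mech = (BP / IP) * 100
Ratio = 234 / 334 = 0.7006
eta_mech = 0.7006 * 100 = 70.06%


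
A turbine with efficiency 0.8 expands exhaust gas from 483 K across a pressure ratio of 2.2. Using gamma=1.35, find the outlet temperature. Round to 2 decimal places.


T_out = T_in * (1 - eta * (1 - PR^(-(gamma-1)/gamma)))
Exponent = -(1.35-1)/1.35 = -0.25925926
PR^exp = 2.2^(-0.25925926) = 0.81512413
Factor = 1 - 0.8*(1 - 0.81512413) = 0.85209930
T_out = 483 * 0.85209930 = 411.56 K


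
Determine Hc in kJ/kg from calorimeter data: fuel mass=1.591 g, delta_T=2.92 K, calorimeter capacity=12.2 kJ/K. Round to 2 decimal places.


Hc = C_cal * delta_T / m_fuel
Q_released = 12.2 * 2.92 = 35.6240 kJ
m_fuel = 1.591 g = 1.591/1000 kg = 0.001591 kg
Hc = 35.6240 / 0.001591 = 22390.95 kJ/kg


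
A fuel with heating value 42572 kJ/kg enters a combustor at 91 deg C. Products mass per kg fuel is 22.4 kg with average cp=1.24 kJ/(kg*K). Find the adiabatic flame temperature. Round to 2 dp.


T_ad = T_in + Hc / (m_p * cp)
Denominator = 22.4 * 1.24 = 27.7760
Temperature rise = 42572 / 27.7760 = 1532.69 K
T_ad = 91 + 1532.69 = 1623.69 deg C


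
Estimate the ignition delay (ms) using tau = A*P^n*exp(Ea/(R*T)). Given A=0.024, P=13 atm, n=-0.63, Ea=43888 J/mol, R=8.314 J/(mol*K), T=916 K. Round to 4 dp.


tau = A * P^n * exp(Ea/(R*T))
P^n = 13^(-0.63) = 0.19870815
Ea/(R*T) = 43888/(8.314*916) = 5.762890
exp(Ea/(R*T)) = 318.266650
tau = 0.024 * 0.19870815 * 318.266650 = 1.5178 ms


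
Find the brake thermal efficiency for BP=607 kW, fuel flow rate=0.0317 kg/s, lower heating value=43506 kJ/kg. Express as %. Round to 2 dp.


eta_BTE = (BP / (mf * LHV)) * 100
Denominator = 0.0317 * 43506 = 1379.1402 kW
eta_BTE = (607 / 1379.1402) * 100 = 44.01%


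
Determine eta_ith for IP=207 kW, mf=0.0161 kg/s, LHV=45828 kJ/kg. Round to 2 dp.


eta_ith = (IP / (mf * LHV)) * 100
Denominator = 0.0161 * 45828 = 737.8308 kW
eta_ith = (207 / 737.8308) * 100 = 28.06%


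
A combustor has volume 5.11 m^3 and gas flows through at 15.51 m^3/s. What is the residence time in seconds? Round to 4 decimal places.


tau = V / Q_flow
tau = 5.11 / 15.51 = 0.3295 s


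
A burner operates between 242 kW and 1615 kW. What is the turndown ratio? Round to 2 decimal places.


TDR = Q_max / Q_min
TDR = 1615 / 242 = 6.67


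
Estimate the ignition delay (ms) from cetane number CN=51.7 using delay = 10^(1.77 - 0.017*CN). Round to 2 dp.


delay = 10^(1.77 - 0.017*CN)
Exponent = 1.77 - 0.017*51.7 = 0.8911
delay = 10^0.8911 = 7.78 ms


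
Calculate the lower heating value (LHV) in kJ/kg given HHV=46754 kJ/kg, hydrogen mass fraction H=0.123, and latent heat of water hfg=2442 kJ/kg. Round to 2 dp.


LHV = HHV - hfg * 9 * H
Water correction = 2442 * 9 * 0.123 = 2703.294 kJ/kg
LHV = 46754 - 2703.294 = 44050.71 kJ/kg


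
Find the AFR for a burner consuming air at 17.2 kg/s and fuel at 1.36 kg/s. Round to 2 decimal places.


AFR = m_air / m_fuel
AFR = 17.2 / 1.36 = 12.65


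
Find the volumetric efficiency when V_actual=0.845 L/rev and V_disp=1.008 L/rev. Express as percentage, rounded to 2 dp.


eta_v = (V_actual / V_disp) * 100
Ratio = 0.845 / 1.008 = 0.8383
eta_v = 0.8383 * 100 = 83.83%


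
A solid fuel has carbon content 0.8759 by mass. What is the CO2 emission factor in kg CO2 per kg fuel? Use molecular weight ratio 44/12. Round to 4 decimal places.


EF = C_frac * (M_CO2 / M_C)
EF = 0.8759 * (44/12)
EF = 0.8759 * 3.666667 = 3.2116 kg_CO2/kg_fuel


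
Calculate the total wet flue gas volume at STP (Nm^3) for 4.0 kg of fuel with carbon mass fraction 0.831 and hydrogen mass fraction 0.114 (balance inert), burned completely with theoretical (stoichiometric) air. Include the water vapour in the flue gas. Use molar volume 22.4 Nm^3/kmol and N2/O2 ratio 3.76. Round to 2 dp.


Per kg fuel: CO2 = (C/12 kmol)*22.4 = (0.831/12)*22.4 = 1.55120 Nm^3
Per kg fuel: H2O = (H/2 kmol)*22.4 = (0.114/2)*22.4 = 1.27680 Nm^3
O2 needed per kg fuel = C/12 + H/4 = 0.831/12 + 0.114/4 = 0.09775000 kmol
Per kg fuel: N2 = O2*3.76*22.4 = 0.09775000*3.76*22.4 = 8.23290 Nm^3
Total per kg = 1.55120 + 1.27680 + 8.23290 = 11.06090 Nm^3
Total = 11.06090 * 4.0 = 44.24 Nm^3


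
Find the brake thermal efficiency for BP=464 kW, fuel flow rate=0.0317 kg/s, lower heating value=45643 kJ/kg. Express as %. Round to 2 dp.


eta_BTE = (BP / (mf * LHV)) * 100
Denominator = 0.0317 * 45643 = 1446.8831 kW
eta_BTE = (464 / 1446.8831) * 100 = 32.07%


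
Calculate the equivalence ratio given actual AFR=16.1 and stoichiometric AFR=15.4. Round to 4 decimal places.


phi = AFR_stoich / AFR_actual
phi = 15.4 / 16.1 = 0.9565


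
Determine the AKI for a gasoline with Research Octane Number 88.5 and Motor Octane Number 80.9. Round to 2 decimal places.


AKI = (RON + MON) / 2
AKI = (88.5 + 80.9) / 2
AKI = 169.4 / 2 = 84.70


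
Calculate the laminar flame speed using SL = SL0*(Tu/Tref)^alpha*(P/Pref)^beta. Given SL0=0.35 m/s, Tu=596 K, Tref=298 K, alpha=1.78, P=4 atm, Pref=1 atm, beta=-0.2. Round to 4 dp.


SL = SL0 * (Tu/Tref)^alpha * (P/Pref)^beta
T ratio = 596/298 = 2.00000000
(T ratio)^alpha = 2.00000000^1.78 = 3.434262
(P/Pref)^beta = 4^(-0.2) = 0.757858
SL = 0.35 * 3.434262 * 0.757858 = 0.9109 m/s


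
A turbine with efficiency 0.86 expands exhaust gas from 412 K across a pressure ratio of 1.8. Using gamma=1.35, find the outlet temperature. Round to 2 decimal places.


T_out = T_in * (1 - eta * (1 - PR^(-(gamma-1)/gamma)))
Exponent = -(1.35-1)/1.35 = -0.25925926
PR^exp = 1.8^(-0.25925926) = 0.85865408
Factor = 1 - 0.86*(1 - 0.85865408) = 0.87844251
T_out = 412 * 0.87844251 = 361.92 K


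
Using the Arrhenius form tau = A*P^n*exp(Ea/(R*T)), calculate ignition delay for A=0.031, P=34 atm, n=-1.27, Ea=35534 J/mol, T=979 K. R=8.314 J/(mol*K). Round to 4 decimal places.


tau = A * P^n * exp(Ea/(R*T))
P^n = 34^(-1.27) = 0.01135068
Ea/(R*T) = 35534/(8.314*979) = 4.365675
exp(Ea/(R*T)) = 78.702494
tau = 0.031 * 0.01135068 * 78.702494 = 0.0277 ms


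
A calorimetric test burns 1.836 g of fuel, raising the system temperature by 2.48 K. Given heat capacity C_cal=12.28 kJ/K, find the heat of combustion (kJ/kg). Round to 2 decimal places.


Hc = C_cal * delta_T / m_fuel
Q_released = 12.28 * 2.48 = 30.4544 kJ
m_fuel = 1.836 g = 1.836/1000 kg = 0.001836 kg
Hc = 30.4544 / 0.001836 = 16587.36 kJ/kg


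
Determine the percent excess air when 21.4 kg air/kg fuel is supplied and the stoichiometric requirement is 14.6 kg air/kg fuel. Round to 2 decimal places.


Excess air = actual - stoichiometric = 21.4 - 14.6 = 6.80 kg/kg fuel
Excess air % = (excess / stoich) * 100 = (6.80 / 14.6) * 100 = 46.58%


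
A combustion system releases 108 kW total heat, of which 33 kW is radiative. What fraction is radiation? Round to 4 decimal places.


f_rad = Q_rad / Q_total
f_rad = 33 / 108 = 0.3056


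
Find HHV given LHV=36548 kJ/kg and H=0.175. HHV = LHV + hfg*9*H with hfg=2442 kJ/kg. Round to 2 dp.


HHV = LHV + hfg * 9 * H
Water addition = 2442 * 9 * 0.175 = 3846.150 kJ/kg
HHV = 36548 + 3846.150 = 40394.15 kJ/kg


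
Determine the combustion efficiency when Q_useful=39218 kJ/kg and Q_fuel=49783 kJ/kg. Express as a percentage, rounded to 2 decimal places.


Efficiency = (Q_useful / Q_fuel) * 100
Efficiency = (39218 / 49783) * 100
Efficiency = 0.7878 * 100 = 78.78%


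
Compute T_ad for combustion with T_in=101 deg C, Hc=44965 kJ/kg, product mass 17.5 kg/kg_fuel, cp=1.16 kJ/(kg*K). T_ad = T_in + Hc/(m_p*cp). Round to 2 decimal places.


T_ad = T_in + Hc / (m_p * cp)
Denominator = 17.5 * 1.16 = 20.3000
Temperature rise = 44965 / 20.3000 = 2215.02 K
T_ad = 101 + 2215.02 = 2316.02 deg C


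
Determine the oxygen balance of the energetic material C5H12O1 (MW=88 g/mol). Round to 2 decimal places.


OB = -1600 * (2C + H/2 - O) / MW
Inner = 2*5 + 12/2 - 1 = 15.00
OB = -1600 * 15.00 / 88 = -272.73%


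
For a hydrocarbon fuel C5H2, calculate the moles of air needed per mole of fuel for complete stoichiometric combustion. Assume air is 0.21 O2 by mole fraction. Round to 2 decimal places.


Balanced combustion: C5H2 + 5.5 O2 -> 5 CO2 + 1 H2O
O2 needed = C + H/4 = 5 + 2/4 = 5.50 moles
Air moles = O2 / 0.21 = 5.50 / 0.21 = 26.19 moles air


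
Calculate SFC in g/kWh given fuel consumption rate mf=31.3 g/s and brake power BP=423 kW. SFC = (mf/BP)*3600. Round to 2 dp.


SFC = (mf / BP) * 3600
Rate = 31.3 / 423 = 0.073995 g/(s*kW)
SFC = 0.073995 * 3600 = 266.38 g/kWh


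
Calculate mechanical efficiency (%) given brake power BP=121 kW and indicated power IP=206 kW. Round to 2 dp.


eta_mech = (BP / IP) * 100
Ratio = 121 / 206 = 0.5874
eta_mech = 0.5874 * 100 = 58.74%


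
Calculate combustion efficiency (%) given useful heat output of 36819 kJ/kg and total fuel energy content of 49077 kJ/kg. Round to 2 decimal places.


Efficiency = (Q_useful / Q_fuel) * 100
Efficiency = (36819 / 49077) * 100
Efficiency = 0.7502 * 100 = 75.02%


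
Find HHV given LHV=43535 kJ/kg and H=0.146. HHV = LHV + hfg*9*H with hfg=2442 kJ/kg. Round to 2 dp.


HHV = LHV + hfg * 9 * H
Water addition = 2442 * 9 * 0.146 = 3208.788 kJ/kg
HHV = 43535 + 3208.788 = 46743.79 kJ/kg


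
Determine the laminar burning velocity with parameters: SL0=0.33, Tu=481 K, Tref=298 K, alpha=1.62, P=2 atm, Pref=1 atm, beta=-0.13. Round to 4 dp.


SL = SL0 * (Tu/Tref)^alpha * (P/Pref)^beta
T ratio = 481/298 = 1.61409396
(T ratio)^alpha = 1.61409396^1.62 = 2.171924
(P/Pref)^beta = 2^(-0.13) = 0.913831
SL = 0.33 * 2.171924 * 0.913831 = 0.6550 m/s


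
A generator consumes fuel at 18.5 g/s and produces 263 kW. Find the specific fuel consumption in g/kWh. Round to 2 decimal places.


SFC = (mf / BP) * 3600
Rate = 18.5 / 263 = 0.070342 g/(s*kW)
SFC = 0.070342 * 3600 = 253.23 g/kWh


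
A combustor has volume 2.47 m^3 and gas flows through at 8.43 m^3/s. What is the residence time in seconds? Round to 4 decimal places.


tau = V / Q_flow
tau = 2.47 / 8.43 = 0.2930 s


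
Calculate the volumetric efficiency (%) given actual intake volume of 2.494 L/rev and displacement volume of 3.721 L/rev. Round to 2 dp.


eta_v = (V_actual / V_disp) * 100
Ratio = 2.494 / 3.721 = 0.6702
eta_v = 0.6702 * 100 = 67.02%


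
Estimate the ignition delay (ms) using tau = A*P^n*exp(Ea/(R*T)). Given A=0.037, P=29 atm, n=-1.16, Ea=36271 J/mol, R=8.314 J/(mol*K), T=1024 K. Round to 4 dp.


tau = A * P^n * exp(Ea/(R*T))
P^n = 29^(-1.16) = 0.02011955
Ea/(R*T) = 36271/(8.314*1024) = 4.260392
exp(Ea/(R*T)) = 70.837741
tau = 0.037 * 0.02011955 * 70.837741 = 0.0527 ms


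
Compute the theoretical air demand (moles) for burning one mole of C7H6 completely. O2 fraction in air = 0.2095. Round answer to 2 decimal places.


Balanced combustion: C7H6 + 8.5 O2 -> 7 CO2 + 3 H2O
O2 needed = C + H/4 = 7 + 6/4 = 8.50 moles
Air moles = O2 / 0.2095 = 8.50 / 0.2095 = 40.57 moles air


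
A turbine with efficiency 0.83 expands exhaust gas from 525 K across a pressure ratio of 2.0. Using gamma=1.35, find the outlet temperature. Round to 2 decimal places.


T_out = T_in * (1 - eta * (1 - PR^(-(gamma-1)/gamma)))
Exponent = -(1.35-1)/1.35 = -0.25925926
PR^exp = 2.0^(-0.25925926) = 0.83551680
Factor = 1 - 0.83*(1 - 0.83551680) = 0.86347894
T_out = 525 * 0.86347894 = 453.33 K


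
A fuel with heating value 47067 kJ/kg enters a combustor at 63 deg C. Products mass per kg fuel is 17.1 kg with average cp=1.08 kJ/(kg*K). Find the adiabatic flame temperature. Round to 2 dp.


T_ad = T_in + Hc / (m_p * cp)
Denominator = 17.1 * 1.08 = 18.4680
Temperature rise = 47067 / 18.4680 = 2548.57 K
T_ad = 63 + 2548.57 = 2611.57 deg C


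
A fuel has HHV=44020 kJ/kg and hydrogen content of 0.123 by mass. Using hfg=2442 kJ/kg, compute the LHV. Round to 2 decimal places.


LHV = HHV - hfg * 9 * H
Water correction = 2442 * 9 * 0.123 = 2703.294 kJ/kg
LHV = 44020 - 2703.294 = 41316.71 kJ/kg


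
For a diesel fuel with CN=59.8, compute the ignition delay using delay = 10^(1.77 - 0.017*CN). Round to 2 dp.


delay = 10^(1.77 - 0.017*CN)
Exponent = 1.77 - 0.017*59.8 = 0.7534
delay = 10^0.7534 = 5.67 ms


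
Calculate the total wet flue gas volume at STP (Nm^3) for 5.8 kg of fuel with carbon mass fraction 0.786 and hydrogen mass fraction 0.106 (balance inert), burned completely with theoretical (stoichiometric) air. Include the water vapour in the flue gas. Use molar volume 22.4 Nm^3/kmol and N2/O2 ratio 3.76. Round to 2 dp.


Per kg fuel: CO2 = (C/12 kmol)*22.4 = (0.786/12)*22.4 = 1.46720 Nm^3
Per kg fuel: H2O = (H/2 kmol)*22.4 = (0.106/2)*22.4 = 1.18720 Nm^3
O2 needed per kg fuel = C/12 + H/4 = 0.786/12 + 0.106/4 = 0.09200000 kmol
Per kg fuel: N2 = O2*3.76*22.4 = 0.09200000*3.76*22.4 = 7.74861 Nm^3
Total per kg = 1.46720 + 1.18720 + 7.74861 = 10.40301 Nm^3
Total = 10.40301 * 5.8 = 60.34 Nm^3


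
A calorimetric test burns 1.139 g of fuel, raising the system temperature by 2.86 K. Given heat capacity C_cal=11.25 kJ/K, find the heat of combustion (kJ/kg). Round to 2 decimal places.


Hc = C_cal * delta_T / m_fuel
Q_released = 11.25 * 2.86 = 32.1750 kJ
m_fuel = 1.139 g = 1.139/1000 kg = 0.001139 kg
Hc = 32.1750 / 0.001139 = 28248.46 kJ/kg


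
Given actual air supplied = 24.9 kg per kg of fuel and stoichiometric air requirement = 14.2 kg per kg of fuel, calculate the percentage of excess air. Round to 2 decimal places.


Excess air = actual - stoichiometric = 24.9 - 14.2 = 10.70 kg/kg fuel
Excess air % = (excess / stoich) * 100 = (10.70 / 14.2) * 100 = 75.35%


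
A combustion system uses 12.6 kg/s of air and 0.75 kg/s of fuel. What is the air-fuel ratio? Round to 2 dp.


AFR = m_air / m_fuel
AFR = 12.6 / 0.75 = 16.80


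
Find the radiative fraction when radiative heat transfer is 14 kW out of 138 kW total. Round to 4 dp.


f_rad = Q_rad / Q_total
f_rad = 14 / 138 = 0.1014


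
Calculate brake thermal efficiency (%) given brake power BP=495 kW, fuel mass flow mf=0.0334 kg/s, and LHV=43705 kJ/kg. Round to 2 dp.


eta_BTE = (BP / (mf * LHV)) * 100
Denominator = 0.0334 * 43705 = 1459.7470 kW
eta_BTE = (495 / 1459.7470) * 100 = 33.91%


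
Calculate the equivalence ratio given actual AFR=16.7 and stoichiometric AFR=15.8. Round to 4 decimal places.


phi = AFR_stoich / AFR_actual
phi = 15.8 / 16.7 = 0.9461


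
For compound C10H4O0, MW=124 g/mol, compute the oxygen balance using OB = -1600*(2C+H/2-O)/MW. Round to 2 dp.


OB = -1600 * (2C + H/2 - O) / MW
Inner = 2*10 + 4/2 - 0 = 22.00
OB = -1600 * 22.00 / 124 = -283.87%


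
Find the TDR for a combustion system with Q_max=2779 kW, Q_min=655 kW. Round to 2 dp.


TDR = Q_max / Q_min
TDR = 2779 / 655 = 4.24


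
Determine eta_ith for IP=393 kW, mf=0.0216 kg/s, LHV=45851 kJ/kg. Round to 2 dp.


eta_ith = (IP / (mf * LHV)) * 100
Denominator = 0.0216 * 45851 = 990.3816 kW
eta_ith = (393 / 990.3816) * 100 = 39.68%


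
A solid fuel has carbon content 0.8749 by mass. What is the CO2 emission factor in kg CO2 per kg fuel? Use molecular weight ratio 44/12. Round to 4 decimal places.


EF = C_frac * (M_CO2 / M_C)
EF = 0.8749 * (44/12)
EF = 0.8749 * 3.666667 = 3.2080 kg_CO2/kg_fuel


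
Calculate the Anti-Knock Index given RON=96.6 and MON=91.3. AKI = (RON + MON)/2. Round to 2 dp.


AKI = (RON + MON) / 2
AKI = (96.6 + 91.3) / 2
AKI = 187.9 / 2 = 93.95


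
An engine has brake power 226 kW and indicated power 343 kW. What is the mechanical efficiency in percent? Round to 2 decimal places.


eta_mech = (BP / IP) * 100
Ratio = 226 / 343 = 0.6589
eta_mech = 0.6589 * 100 = 65.89%


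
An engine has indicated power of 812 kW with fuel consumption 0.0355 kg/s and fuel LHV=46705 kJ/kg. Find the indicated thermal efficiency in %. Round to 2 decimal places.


eta_ith = (IP / (mf * LHV)) * 100
Denominator = 0.0355 * 46705 = 1658.0275 kW
eta_ith = (812 / 1658.0275) * 100 = 48.97%


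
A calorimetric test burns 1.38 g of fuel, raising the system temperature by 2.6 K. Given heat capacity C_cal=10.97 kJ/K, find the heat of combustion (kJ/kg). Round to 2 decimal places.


Hc = C_cal * delta_T / m_fuel
Q_released = 10.97 * 2.6 = 28.5220 kJ
m_fuel = 1.38 g = 1.38/1000 kg = 0.001380 kg
Hc = 28.5220 / 0.001380 = 20668.12 kJ/kg


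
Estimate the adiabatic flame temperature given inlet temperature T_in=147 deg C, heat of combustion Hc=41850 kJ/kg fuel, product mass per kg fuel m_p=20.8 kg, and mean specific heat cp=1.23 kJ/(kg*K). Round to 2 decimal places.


T_ad = T_in + Hc / (m_p * cp)
Denominator = 20.8 * 1.23 = 25.5840
Temperature rise = 41850 / 25.5840 = 1635.79 K
T_ad = 147 + 1635.79 = 1782.79 deg C


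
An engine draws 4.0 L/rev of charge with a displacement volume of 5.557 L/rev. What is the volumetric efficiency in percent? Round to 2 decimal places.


eta_v = (V_actual / V_disp) * 100
Ratio = 4.0 / 5.557 = 0.7198
eta_v = 0.7198 * 100 = 71.98%


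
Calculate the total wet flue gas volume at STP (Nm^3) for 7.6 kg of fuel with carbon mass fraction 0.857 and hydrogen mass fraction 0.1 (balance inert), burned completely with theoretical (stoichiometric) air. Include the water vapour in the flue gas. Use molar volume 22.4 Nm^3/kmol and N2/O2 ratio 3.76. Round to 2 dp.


Per kg fuel: CO2 = (C/12 kmol)*22.4 = (0.857/12)*22.4 = 1.59973 Nm^3
Per kg fuel: H2O = (H/2 kmol)*22.4 = (0.1/2)*22.4 = 1.12000 Nm^3
O2 needed per kg fuel = C/12 + H/4 = 0.857/12 + 0.1/4 = 0.09641667 kmol
Per kg fuel: N2 = O2*3.76*22.4 = 0.09641667*3.76*22.4 = 8.12060 Nm^3
Total per kg = 1.59973 + 1.12000 + 8.12060 = 10.84033 Nm^3
Total = 10.84033 * 7.6 = 82.39 Nm^3


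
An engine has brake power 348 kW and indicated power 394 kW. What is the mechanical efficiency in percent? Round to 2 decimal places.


eta_mech = (BP / IP) * 100
Ratio = 348 / 394 = 0.8832
eta_mech = 0.8832 * 100 = 88.32%


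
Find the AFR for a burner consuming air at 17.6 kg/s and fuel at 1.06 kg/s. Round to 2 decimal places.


AFR = m_air / m_fuel
AFR = 17.6 / 1.06 = 16.60


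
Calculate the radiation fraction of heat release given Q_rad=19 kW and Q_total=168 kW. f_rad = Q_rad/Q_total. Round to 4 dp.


f_rad = Q_rad / Q_total
f_rad = 19 / 168 = 0.1131


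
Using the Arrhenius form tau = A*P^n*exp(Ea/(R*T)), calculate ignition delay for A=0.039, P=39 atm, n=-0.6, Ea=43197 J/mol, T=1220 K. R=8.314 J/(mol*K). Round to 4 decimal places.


tau = A * P^n * exp(Ea/(R*T))
P^n = 39^(-0.6) = 0.11100978
Ea/(R*T) = 43197/(8.314*1220) = 4.258766
exp(Ea/(R*T)) = 70.722628
tau = 0.039 * 0.11100978 * 70.722628 = 0.3062 ms


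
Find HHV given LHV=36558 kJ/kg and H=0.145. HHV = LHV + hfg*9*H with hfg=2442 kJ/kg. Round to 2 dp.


HHV = LHV + hfg * 9 * H
Water addition = 2442 * 9 * 0.145 = 3186.810 kJ/kg
HHV = 36558 + 3186.810 = 39744.81 kJ/kg


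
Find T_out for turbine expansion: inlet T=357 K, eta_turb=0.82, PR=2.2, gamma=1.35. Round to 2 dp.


T_out = T_in * (1 - eta * (1 - PR^(-(gamma-1)/gamma)))
Exponent = -(1.35-1)/1.35 = -0.25925926
PR^exp = 2.2^(-0.25925926) = 0.81512413
Factor = 1 - 0.82*(1 - 0.81512413) = 0.84840179
T_out = 357 * 0.84840179 = 302.88 K


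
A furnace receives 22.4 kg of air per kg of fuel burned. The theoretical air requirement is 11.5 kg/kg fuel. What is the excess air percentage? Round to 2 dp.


Excess air = actual - stoichiometric = 22.4 - 11.5 = 10.90 kg/kg fuel
Excess air % = (excess / stoich) * 100 = (10.90 / 11.5) * 100 = 94.78%


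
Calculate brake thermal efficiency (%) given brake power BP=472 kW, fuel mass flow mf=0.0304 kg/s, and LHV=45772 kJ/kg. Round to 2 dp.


eta_BTE = (BP / (mf * LHV)) * 100
Denominator = 0.0304 * 45772 = 1391.4688 kW
eta_BTE = (472 / 1391.4688) * 100 = 33.92%


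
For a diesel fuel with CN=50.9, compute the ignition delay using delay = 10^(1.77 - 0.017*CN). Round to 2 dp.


delay = 10^(1.77 - 0.017*CN)
Exponent = 1.77 - 0.017*50.9 = 0.9047
delay = 10^0.9047 = 8.03 ms


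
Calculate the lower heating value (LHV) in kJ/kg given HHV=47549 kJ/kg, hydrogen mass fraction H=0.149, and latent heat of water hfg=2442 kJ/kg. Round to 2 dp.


LHV = HHV - hfg * 9 * H
Water correction = 2442 * 9 * 0.149 = 3274.722 kJ/kg
LHV = 47549 - 3274.722 = 44274.28 kJ/kg


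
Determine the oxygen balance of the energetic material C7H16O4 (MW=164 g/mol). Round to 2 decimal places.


OB = -1600 * (2C + H/2 - O) / MW
Inner = 2*7 + 16/2 - 4 = 18.00
OB = -1600 * 18.00 / 164 = -175.61%


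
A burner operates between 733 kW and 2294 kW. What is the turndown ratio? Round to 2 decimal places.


TDR = Q_max / Q_min
TDR = 2294 / 733 = 3.13


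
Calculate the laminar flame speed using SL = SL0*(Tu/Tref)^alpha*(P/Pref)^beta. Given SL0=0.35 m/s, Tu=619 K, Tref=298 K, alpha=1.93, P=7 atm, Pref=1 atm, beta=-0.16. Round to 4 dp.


SL = SL0 * (Tu/Tref)^alpha * (P/Pref)^beta
T ratio = 619/298 = 2.07718121
(T ratio)^alpha = 2.07718121^1.93 = 4.099450
(P/Pref)^beta = 7^(-0.16) = 0.732461
SL = 0.35 * 4.099450 * 0.732461 = 1.0509 m/s


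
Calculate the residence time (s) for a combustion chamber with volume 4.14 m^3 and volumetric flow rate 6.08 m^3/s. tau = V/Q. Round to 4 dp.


tau = V / Q_flow
tau = 4.14 / 6.08 = 0.6809 s


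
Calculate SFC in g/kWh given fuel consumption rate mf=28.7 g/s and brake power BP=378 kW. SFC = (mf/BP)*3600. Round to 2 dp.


SFC = (mf / BP) * 3600
Rate = 28.7 / 378 = 0.075926 g/(s*kW)
SFC = 0.075926 * 3600 = 273.33 g/kWh


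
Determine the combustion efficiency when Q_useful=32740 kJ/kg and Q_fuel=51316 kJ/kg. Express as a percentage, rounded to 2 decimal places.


Efficiency = (Q_useful / Q_fuel) * 100
Efficiency = (32740 / 51316) * 100
Efficiency = 0.6380 * 100 = 63.80%


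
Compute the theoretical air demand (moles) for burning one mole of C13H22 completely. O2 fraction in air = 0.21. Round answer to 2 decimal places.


Balanced combustion: C13H22 + 18.5 O2 -> 13 CO2 + 11 H2O
O2 needed = C + H/4 = 13 + 22/4 = 18.50 moles
Air moles = O2 / 0.21 = 18.50 / 0.21 = 88.10 moles air


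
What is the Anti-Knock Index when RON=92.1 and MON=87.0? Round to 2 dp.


AKI = (RON + MON) / 2
AKI = (92.1 + 87.0) / 2
AKI = 179.1 / 2 = 89.55


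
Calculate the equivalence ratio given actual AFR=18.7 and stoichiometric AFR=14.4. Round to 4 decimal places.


phi = AFR_stoich / AFR_actual
phi = 14.4 / 18.7 = 0.7701


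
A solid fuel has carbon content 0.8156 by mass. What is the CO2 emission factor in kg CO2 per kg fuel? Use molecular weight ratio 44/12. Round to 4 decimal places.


EF = C_frac * (M_CO2 / M_C)
EF = 0.8156 * (44/12)
EF = 0.8156 * 3.666667 = 2.9905 kg_CO2/kg_fuel


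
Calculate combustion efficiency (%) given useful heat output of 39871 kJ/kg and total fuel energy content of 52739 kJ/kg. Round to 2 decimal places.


Efficiency = (Q_useful / Q_fuel) * 100
Efficiency = (39871 / 52739) * 100
Efficiency = 0.7560 * 100 = 75.60%


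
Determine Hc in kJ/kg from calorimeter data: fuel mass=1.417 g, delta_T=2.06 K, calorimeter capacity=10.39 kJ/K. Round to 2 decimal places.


Hc = C_cal * delta_T / m_fuel
Q_released = 10.39 * 2.06 = 21.4034 kJ
m_fuel = 1.417 g = 1.417/1000 kg = 0.001417 kg
Hc = 21.4034 / 0.001417 = 15104.73 kJ/kg


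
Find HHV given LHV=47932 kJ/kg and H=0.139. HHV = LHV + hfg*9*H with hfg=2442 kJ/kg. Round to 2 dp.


HHV = LHV + hfg * 9 * H
Water addition = 2442 * 9 * 0.139 = 3054.942 kJ/kg
HHV = 47932 + 3054.942 = 50986.94 kJ/kg


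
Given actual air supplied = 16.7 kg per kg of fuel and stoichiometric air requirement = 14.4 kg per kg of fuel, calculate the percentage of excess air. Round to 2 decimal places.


Excess air = actual - stoichiometric = 16.7 - 14.4 = 2.30 kg/kg fuel
Excess air % = (excess / stoich) * 100 = (2.30 / 14.4) * 100 = 15.97%


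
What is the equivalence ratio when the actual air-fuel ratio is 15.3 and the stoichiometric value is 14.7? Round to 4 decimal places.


phi = AFR_stoich / AFR_actual
phi = 14.7 / 15.3 = 0.9608


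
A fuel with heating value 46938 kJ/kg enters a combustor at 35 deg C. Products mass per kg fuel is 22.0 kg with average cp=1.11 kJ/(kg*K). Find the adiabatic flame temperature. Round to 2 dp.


T_ad = T_in + Hc / (m_p * cp)
Denominator = 22.0 * 1.11 = 24.4200
Temperature rise = 46938 / 24.4200 = 1922.11 K
T_ad = 35 + 1922.11 = 1957.11 deg C


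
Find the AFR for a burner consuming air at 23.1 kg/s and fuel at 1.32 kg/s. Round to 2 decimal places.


AFR = m_air / m_fuel
AFR = 23.1 / 1.32 = 17.50


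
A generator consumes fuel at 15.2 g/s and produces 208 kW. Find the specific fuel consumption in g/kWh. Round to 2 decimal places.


SFC = (mf / BP) * 3600
Rate = 15.2 / 208 = 0.073077 g/(s*kW)
SFC = 0.073077 * 3600 = 263.08 g/kWh


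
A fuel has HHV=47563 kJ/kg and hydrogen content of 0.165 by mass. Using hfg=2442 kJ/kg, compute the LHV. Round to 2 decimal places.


LHV = HHV - hfg * 9 * H
Water correction = 2442 * 9 * 0.165 = 3626.370 kJ/kg
LHV = 47563 - 3626.370 = 43936.63 kJ/kg


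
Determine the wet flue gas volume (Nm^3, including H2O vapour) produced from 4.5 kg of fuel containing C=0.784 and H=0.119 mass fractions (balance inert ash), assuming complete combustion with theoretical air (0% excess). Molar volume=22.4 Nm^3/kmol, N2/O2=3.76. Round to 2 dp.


Per kg fuel: CO2 = (C/12 kmol)*22.4 = (0.784/12)*22.4 = 1.46347 Nm^3
Per kg fuel: H2O = (H/2 kmol)*22.4 = (0.119/2)*22.4 = 1.33280 Nm^3
O2 needed per kg fuel = C/12 + H/4 = 0.784/12 + 0.119/4 = 0.09508333 kmol
Per kg fuel: N2 = O2*3.76*22.4 = 0.09508333*3.76*22.4 = 8.00830 Nm^3
Total per kg = 1.46347 + 1.33280 + 8.00830 = 10.80457 Nm^3
Total = 10.80457 * 4.5 = 48.62 Nm^3


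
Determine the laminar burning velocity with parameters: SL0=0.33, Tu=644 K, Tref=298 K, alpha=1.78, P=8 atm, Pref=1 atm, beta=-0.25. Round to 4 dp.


SL = SL0 * (Tu/Tref)^alpha * (P/Pref)^beta
T ratio = 644/298 = 2.16107383
(T ratio)^alpha = 2.16107383^1.78 = 3.941957
(P/Pref)^beta = 8^(-0.25) = 0.594604
SL = 0.33 * 3.941957 * 0.594604 = 0.7735 m/s


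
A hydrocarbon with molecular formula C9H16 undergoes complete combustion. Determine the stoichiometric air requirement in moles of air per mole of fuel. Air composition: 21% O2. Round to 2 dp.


Balanced combustion: C9H16 + 13 O2 -> 9 CO2 + 8 H2O
O2 needed = C + H/4 = 9 + 16/4 = 13.00 moles
Air moles = O2 / 0.21 = 13.00 / 0.21 = 61.90 moles air


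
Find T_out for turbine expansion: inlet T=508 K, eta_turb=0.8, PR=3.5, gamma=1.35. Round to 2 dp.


T_out = T_in * (1 - eta * (1 - PR^(-(gamma-1)/gamma)))
Exponent = -(1.35-1)/1.35 = -0.25925926
PR^exp = 3.5^(-0.25925926) = 0.72267881
Factor = 1 - 0.8*(1 - 0.72267881) = 0.77814305
T_out = 508 * 0.77814305 = 395.30 K


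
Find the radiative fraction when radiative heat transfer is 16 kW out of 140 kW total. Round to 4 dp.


f_rad = Q_rad / Q_total
f_rad = 16 / 140 = 0.1143


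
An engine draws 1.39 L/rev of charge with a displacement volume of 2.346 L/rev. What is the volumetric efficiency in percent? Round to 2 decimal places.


eta_v = (V_actual / V_disp) * 100
Ratio = 1.39 / 2.346 = 0.5925
eta_v = 0.5925 * 100 = 59.25%


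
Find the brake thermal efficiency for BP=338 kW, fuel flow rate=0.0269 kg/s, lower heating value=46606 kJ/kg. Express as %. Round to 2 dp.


eta_BTE = (BP / (mf * LHV)) * 100
Denominator = 0.0269 * 46606 = 1253.7014 kW
eta_BTE = (338 / 1253.7014) * 100 = 26.96%


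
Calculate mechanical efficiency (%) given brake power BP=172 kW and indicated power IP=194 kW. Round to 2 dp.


eta_mech = (BP / IP) * 100
Ratio = 172 / 194 = 0.8866
eta_mech = 0.8866 * 100 = 88.66%


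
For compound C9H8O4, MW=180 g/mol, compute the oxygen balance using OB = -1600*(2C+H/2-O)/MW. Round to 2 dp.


OB = -1600 * (2C + H/2 - O) / MW
Inner = 2*9 + 8/2 - 4 = 18.00
OB = -1600 * 18.00 / 180 = -160.00%


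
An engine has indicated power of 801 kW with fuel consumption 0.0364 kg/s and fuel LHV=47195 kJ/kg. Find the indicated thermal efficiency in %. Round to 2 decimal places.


eta_ith = (IP / (mf * LHV)) * 100
Denominator = 0.0364 * 47195 = 1717.8980 kW
eta_ith = (801 / 1717.8980) * 100 = 46.63%


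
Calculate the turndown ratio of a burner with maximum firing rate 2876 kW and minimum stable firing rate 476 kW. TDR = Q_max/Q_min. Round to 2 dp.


TDR = Q_max / Q_min
TDR = 2876 / 476 = 6.04


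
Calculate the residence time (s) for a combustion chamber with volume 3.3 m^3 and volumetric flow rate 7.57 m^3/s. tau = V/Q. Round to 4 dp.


tau = V / Q_flow
tau = 3.3 / 7.57 = 0.4359 s


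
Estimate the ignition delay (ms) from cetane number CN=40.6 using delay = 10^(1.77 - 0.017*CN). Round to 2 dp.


delay = 10^(1.77 - 0.017*CN)
Exponent = 1.77 - 0.017*40.6 = 1.0798
delay = 10^1.0798 = 12.02 ms


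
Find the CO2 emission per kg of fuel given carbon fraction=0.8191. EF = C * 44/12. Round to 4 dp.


EF = C_frac * (M_CO2 / M_C)
EF = 0.8191 * (44/12)
EF = 0.8191 * 3.666667 = 3.0034 kg_CO2/kg_fuel


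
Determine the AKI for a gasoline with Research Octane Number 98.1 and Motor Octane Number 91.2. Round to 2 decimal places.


AKI = (RON + MON) / 2
AKI = (98.1 + 91.2) / 2
AKI = 189.3 / 2 = 94.65


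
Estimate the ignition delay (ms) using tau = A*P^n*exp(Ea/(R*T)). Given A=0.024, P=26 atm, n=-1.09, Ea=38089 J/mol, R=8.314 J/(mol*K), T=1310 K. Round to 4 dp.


tau = A * P^n * exp(Ea/(R*T))
P^n = 26^(-1.09) = 0.02868660
Ea/(R*T) = 38089/(8.314*1310) = 3.497182
exp(Ea/(R*T)) = 33.022269
tau = 0.024 * 0.02868660 * 33.022269 = 0.0227 ms


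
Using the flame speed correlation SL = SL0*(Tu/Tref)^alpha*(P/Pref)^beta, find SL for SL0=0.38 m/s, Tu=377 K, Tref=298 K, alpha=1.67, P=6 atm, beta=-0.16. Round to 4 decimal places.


SL = SL0 * (Tu/Tref)^alpha * (P/Pref)^beta
T ratio = 377/298 = 1.26510067
(T ratio)^alpha = 1.26510067^1.67 = 1.480979
(P/Pref)^beta = 6^(-0.16) = 0.750751
SL = 0.38 * 1.480979 * 0.750751 = 0.4225 m/s


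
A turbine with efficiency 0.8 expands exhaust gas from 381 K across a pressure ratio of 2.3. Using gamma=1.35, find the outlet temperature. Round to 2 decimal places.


T_out = T_in * (1 - eta * (1 - PR^(-(gamma-1)/gamma)))
Exponent = -(1.35-1)/1.35 = -0.25925926
PR^exp = 2.3^(-0.25925926) = 0.80578413
Factor = 1 - 0.8*(1 - 0.80578413) = 0.84462730
T_out = 381 * 0.84462730 = 321.80 K


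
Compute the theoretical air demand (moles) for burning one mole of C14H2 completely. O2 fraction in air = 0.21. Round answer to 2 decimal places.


Balanced combustion: C14H2 + 14.5 O2 -> 14 CO2 + 1 H2O
O2 needed = C + H/4 = 14 + 2/4 = 14.50 moles
Air moles = O2 / 0.21 = 14.50 / 0.21 = 69.05 moles air


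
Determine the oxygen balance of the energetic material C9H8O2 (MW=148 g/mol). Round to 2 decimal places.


OB = -1600 * (2C + H/2 - O) / MW
Inner = 2*9 + 8/2 - 2 = 20.00
OB = -1600 * 20.00 / 148 = -216.22%


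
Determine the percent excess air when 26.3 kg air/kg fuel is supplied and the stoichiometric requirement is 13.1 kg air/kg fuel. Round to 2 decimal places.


Excess air = actual - stoichiometric = 26.3 - 13.1 = 13.20 kg/kg fuel
Excess air % = (excess / stoich) * 100 = (13.20 / 13.1) * 100 = 100.76%


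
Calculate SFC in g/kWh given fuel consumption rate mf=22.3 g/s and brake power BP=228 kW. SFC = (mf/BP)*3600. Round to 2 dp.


SFC = (mf / BP) * 3600
Rate = 22.3 / 228 = 0.097807 g/(s*kW)
SFC = 0.097807 * 3600 = 352.11 g/kWh


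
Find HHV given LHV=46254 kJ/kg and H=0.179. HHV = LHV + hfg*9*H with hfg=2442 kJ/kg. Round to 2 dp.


HHV = LHV + hfg * 9 * H
Water addition = 2442 * 9 * 0.179 = 3934.062 kJ/kg
HHV = 46254 + 3934.062 = 50188.06 kJ/kg


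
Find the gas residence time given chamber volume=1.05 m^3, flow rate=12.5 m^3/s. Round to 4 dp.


tau = V / Q_flow
tau = 1.05 / 12.5 = 0.0840 s


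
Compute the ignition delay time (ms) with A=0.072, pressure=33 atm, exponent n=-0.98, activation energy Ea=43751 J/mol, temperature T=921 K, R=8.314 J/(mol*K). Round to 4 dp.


tau = A * P^n * exp(Ea/(R*T))
P^n = 33^(-0.98) = 0.03249798
Ea/(R*T) = 43751/(8.314*921) = 5.713712
exp(Ea/(R*T)) = 302.993647
tau = 0.072 * 0.03249798 * 302.993647 = 0.7090 ms


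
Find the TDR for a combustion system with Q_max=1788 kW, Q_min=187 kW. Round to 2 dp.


TDR = Q_max / Q_min
TDR = 1788 / 187 = 9.56


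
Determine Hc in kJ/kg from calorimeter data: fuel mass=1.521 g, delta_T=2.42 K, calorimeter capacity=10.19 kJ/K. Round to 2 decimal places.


Hc = C_cal * delta_T / m_fuel
Q_released = 10.19 * 2.42 = 24.6598 kJ
m_fuel = 1.521 g = 1.521/1000 kg = 0.001521 kg
Hc = 24.6598 / 0.001521 = 16212.89 kJ/kg


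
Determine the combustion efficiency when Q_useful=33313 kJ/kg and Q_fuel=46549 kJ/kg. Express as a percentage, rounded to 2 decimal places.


Efficiency = (Q_useful / Q_fuel) * 100
Efficiency = (33313 / 46549) * 100
Efficiency = 0.7157 * 100 = 71.57%


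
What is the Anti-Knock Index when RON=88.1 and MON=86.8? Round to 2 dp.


AKI = (RON + MON) / 2
AKI = (88.1 + 86.8) / 2
AKI = 174.9 / 2 = 87.45


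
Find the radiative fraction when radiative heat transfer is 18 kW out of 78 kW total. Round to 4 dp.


f_rad = Q_rad / Q_total
f_rad = 18 / 78 = 0.2308


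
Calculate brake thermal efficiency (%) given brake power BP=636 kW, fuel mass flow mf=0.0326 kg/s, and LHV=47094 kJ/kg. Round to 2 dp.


eta_BTE = (BP / (mf * LHV)) * 100
Denominator = 0.0326 * 47094 = 1535.2644 kW
eta_BTE = (636 / 1535.2644) * 100 = 41.43%


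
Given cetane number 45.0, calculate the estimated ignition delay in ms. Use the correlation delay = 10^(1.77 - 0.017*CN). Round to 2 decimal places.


delay = 10^(1.77 - 0.017*CN)
Exponent = 1.77 - 0.017*45.0 = 1.0050
delay = 10^1.0050 = 10.12 ms


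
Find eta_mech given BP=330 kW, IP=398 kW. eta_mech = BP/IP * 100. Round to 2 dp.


eta_mech = (BP / IP) * 100
Ratio = 330 / 398 = 0.8291
eta_mech = 0.8291 * 100 = 82.91%


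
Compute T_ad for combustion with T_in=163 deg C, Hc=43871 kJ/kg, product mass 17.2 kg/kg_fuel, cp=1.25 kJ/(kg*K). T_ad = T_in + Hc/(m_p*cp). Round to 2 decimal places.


T_ad = T_in + Hc / (m_p * cp)
Denominator = 17.2 * 1.25 = 21.5000
Temperature rise = 43871 / 21.5000 = 2040.51 K
T_ad = 163 + 2040.51 = 2203.51 deg C


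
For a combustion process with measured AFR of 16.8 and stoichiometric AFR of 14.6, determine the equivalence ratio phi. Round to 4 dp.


phi = AFR_stoich / AFR_actual
phi = 14.6 / 16.8 = 0.8690


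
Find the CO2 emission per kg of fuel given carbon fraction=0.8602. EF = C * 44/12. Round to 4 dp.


EF = C_frac * (M_CO2 / M_C)
EF = 0.8602 * (44/12)
EF = 0.8602 * 3.666667 = 3.1541 kg_CO2/kg_fuel


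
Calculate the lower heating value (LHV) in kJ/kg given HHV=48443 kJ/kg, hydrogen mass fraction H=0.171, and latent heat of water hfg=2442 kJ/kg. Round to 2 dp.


LHV = HHV - hfg * 9 * H
Water correction = 2442 * 9 * 0.171 = 3758.238 kJ/kg
LHV = 48443 - 3758.238 = 44684.76 kJ/kg


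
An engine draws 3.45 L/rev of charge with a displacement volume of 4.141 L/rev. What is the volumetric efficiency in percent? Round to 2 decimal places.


eta_v = (V_actual / V_disp) * 100
Ratio = 3.45 / 4.141 = 0.8331
eta_v = 0.8331 * 100 = 83.31%


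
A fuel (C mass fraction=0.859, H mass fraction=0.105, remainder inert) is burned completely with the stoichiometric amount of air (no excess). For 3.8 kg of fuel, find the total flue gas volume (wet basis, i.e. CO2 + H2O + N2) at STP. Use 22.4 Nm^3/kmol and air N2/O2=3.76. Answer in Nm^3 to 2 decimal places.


Per kg fuel: CO2 = (C/12 kmol)*22.4 = (0.859/12)*22.4 = 1.60347 Nm^3
Per kg fuel: H2O = (H/2 kmol)*22.4 = (0.105/2)*22.4 = 1.17600 Nm^3
O2 needed per kg fuel = C/12 + H/4 = 0.859/12 + 0.105/4 = 0.09783333 kmol
Per kg fuel: N2 = O2*3.76*22.4 = 0.09783333*3.76*22.4 = 8.23991 Nm^3
Total per kg = 1.60347 + 1.17600 + 8.23991 = 11.01938 Nm^3
Total = 11.01938 * 3.8 = 41.87 Nm^3


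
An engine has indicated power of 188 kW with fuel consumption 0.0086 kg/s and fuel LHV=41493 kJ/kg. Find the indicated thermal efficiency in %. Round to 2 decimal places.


eta_ith = (IP / (mf * LHV)) * 100
Denominator = 0.0086 * 41493 = 356.8398 kW
eta_ith = (188 / 356.8398) * 100 = 52.68%


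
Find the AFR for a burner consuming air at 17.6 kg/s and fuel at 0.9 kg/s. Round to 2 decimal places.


AFR = m_air / m_fuel
AFR = 17.6 / 0.9 = 19.56


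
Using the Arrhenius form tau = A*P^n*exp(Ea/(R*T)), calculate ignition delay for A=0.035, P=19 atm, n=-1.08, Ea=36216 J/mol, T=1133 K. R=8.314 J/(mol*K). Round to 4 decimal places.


tau = A * P^n * exp(Ea/(R*T))
P^n = 19^(-1.08) = 0.04158590
Ea/(R*T) = 36216/(8.314*1133) = 3.844683
exp(Ea/(R*T)) = 46.743870
tau = 0.035 * 0.04158590 * 46.743870 = 0.0680 ms


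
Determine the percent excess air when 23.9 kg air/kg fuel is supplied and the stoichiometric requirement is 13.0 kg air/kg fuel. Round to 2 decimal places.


Excess air = actual - stoichiometric = 23.9 - 13.0 = 10.90 kg/kg fuel
Excess air % = (excess / stoich) * 100 = (10.90 / 13.0) * 100 = 83.85%


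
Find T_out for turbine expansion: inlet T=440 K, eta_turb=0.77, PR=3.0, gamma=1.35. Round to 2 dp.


T_out = T_in * (1 - eta * (1 - PR^(-(gamma-1)/gamma)))
Exponent = -(1.35-1)/1.35 = -0.25925926
PR^exp = 3.0^(-0.25925926) = 0.75214556
Factor = 1 - 0.77*(1 - 0.75214556) = 0.80915208
T_out = 440 * 0.80915208 = 356.03 K


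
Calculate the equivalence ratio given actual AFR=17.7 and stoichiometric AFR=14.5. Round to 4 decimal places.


phi = AFR_stoich / AFR_actual
phi = 14.5 / 17.7 = 0.8192


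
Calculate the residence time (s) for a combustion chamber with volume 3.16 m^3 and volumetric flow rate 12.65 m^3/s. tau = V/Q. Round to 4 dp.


tau = V / Q_flow
tau = 3.16 / 12.65 = 0.2498 s


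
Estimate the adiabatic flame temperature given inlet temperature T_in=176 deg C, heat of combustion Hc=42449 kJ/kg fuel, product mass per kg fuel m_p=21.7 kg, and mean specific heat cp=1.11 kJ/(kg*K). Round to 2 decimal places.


T_ad = T_in + Hc / (m_p * cp)
Denominator = 21.7 * 1.11 = 24.0870
Temperature rise = 42449 / 24.0870 = 1762.32 K
T_ad = 176 + 1762.32 = 1938.32 deg C


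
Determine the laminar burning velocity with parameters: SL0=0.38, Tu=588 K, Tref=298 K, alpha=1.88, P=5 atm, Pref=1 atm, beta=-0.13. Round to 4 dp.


SL = SL0 * (Tu/Tref)^alpha * (P/Pref)^beta
T ratio = 588/298 = 1.97315436
(T ratio)^alpha = 1.97315436^1.88 = 3.588416
(P/Pref)^beta = 5^(-0.13) = 0.811211
SL = 0.38 * 3.588416 * 0.811211 = 1.1062 m/s


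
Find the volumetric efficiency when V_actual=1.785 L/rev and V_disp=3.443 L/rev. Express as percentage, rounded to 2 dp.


eta_v = (V_actual / V_disp) * 100
Ratio = 1.785 / 3.443 = 0.5184
eta_v = 0.5184 * 100 = 51.84%


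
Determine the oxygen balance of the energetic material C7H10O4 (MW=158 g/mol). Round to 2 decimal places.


OB = -1600 * (2C + H/2 - O) / MW
Inner = 2*7 + 10/2 - 4 = 15.00
OB = -1600 * 15.00 / 158 = -151.90%


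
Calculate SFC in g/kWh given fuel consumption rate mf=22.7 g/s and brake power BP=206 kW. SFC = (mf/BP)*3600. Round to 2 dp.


SFC = (mf / BP) * 3600
Rate = 22.7 / 206 = 0.110194 g/(s*kW)
SFC = 0.110194 * 3600 = 396.70 g/kWh


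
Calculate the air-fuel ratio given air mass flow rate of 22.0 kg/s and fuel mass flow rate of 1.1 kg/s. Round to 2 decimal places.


AFR = m_air / m_fuel
AFR = 22.0 / 1.1 = 20.00


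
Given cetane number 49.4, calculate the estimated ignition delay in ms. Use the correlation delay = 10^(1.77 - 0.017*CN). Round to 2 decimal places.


delay = 10^(1.77 - 0.017*CN)
Exponent = 1.77 - 0.017*49.4 = 0.9302
delay = 10^0.9302 = 8.52 ms
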